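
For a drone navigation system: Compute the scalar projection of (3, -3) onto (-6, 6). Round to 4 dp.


u.v = -36, |v| = sqrt(72) = 8.4853
Scalar projection = u.v / |v| = -36 / sqrt(72) = -4.2426

-4.2426


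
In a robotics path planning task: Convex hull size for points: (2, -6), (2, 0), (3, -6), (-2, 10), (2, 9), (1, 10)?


Convex hull vertices (CCW): (-2, 10), (2, -6), (3, -6), (2, 9), (1, 10)
Count = 5

5


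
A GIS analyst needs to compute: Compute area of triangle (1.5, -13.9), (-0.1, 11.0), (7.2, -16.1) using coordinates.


Area = |x_A(y_B-y_C) + x_B(y_C-y_A) + x_C(y_A-y_B)|/2
= |40.65 + 0.22 + (-179.28)|/2
= 138.41/2 = 69.205

69.205


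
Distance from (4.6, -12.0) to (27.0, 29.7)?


dx=22.4, dy=41.7
d^2 = 22.4^2 + 41.7^2 = 2240.65
d = sqrt(2240.65) = 47.3355

47.3355


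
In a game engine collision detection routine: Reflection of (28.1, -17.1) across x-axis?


Reflection over x-axis: (x,y) -> (x,-y)
(28.1, -17.1) -> (28.1, 17.1)

(28.1, 17.1)


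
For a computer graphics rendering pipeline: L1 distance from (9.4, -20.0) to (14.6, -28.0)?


|9.4-14.6| + |(-20)-(-28)| = 5.2 + 8 = 13.2

13.2


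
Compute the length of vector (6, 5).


|u| = sqrt(6^2 + 5^2) = sqrt(61) = 7.8102

7.8102


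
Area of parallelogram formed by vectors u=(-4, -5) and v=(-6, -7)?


|u x v| = |(-4)*(-7) - (-5)*(-6)|
= |28 - 30| = 2

2


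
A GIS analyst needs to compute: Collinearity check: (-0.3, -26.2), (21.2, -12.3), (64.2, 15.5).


Cross product: (21.2-(-0.3))*(15.5-(-26.2)) - ((-12.3)-(-26.2))*(64.2-(-0.3))
= 0

Yes, collinear


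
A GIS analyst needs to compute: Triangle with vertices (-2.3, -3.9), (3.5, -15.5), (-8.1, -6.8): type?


Side lengths squared: AB^2=168.2, BC^2=210.25, CA^2=42.05
Sorted: [42.05, 168.2, 210.25]
By sides: Scalene, By angles: Right

Scalene, Right


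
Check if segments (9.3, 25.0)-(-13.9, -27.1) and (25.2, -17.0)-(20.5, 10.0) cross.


Cross products: d1=231.9, d2=1103.17, d3=1802.79, d4=931.52
d1*d2 < 0 and d3*d4 < 0? no

No, they don't intersect


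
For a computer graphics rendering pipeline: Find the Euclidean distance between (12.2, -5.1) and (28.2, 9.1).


dx=16, dy=14.2
d^2 = 16^2 + 14.2^2 = 457.64
d = sqrt(457.64) = 21.3925

21.3925


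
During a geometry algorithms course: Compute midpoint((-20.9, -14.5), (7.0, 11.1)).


M = (((-20.9)+7)/2, ((-14.5)+11.1)/2)
= (-6.95, -1.7)

(-6.95, -1.7)


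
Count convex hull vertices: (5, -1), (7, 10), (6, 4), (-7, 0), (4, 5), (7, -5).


Convex hull vertices (CCW): (-7, 0), (7, -5), (7, 10)
Count = 3

3


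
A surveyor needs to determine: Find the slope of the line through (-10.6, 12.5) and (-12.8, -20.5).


slope = (y2-y1)/(x2-x1) = ((-20.5)-12.5)/((-12.8)-(-10.6)) = (-33)/(-2.2) = 15

15


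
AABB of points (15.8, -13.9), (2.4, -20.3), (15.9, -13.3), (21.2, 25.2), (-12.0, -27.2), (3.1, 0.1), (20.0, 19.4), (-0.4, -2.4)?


x range: [-12, 21.2]
y range: [-27.2, 25.2]
Bounding box: (-12,-27.2) to (21.2,25.2)

(-12,-27.2) to (21.2,25.2)


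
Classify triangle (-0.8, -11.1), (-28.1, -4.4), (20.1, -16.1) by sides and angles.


Side lengths squared: AB^2=790.18, BC^2=2460.13, CA^2=461.81
Sorted: [461.81, 790.18, 2460.13]
By sides: Scalene, By angles: Obtuse

Scalene, Obtuse


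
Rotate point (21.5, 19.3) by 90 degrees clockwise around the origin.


90° CW: (x,y) -> (y, -x)
(21.5,19.3) -> (19.3, -21.5)

(19.3, -21.5)


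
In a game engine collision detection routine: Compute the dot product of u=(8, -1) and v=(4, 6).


u . v = u_x*v_x + u_y*v_y = 8*4 + (-1)*6
= 32 + (-6) = 26

26


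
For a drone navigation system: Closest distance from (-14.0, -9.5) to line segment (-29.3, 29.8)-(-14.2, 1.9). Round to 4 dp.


Project P onto AB: t = 1 (clamped to [0,1])
Closest point on segment: (-14.2, 1.9)
Distance: 11.4018

11.4018


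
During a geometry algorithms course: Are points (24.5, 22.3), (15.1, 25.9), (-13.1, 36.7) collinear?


Cross product: (15.1-24.5)*(36.7-22.3) - (25.9-22.3)*((-13.1)-24.5)
= 0

Yes, collinear


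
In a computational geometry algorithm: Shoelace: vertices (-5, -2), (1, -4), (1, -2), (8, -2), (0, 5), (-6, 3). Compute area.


Shoelace sum: ((-5)*(-4) - 1*(-2)) + (1*(-2) - 1*(-4)) + (1*(-2) - 8*(-2)) + (8*5 - 0*(-2)) + (0*3 - (-6)*5) + ((-6)*(-2) - (-5)*3)
= 135
Area = |135|/2 = 67.5

67.5


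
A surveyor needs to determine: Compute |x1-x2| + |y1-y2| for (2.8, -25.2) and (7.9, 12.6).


|2.8-7.9| + |(-25.2)-12.6| = 5.1 + 37.8 = 42.9

42.9


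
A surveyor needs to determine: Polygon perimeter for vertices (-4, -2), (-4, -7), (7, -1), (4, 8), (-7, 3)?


Sides: (-4, -2)->(-4, -7): sqrt(25) = 5, (-4, -7)->(7, -1): sqrt(157) = 12.529964, (7, -1)->(4, 8): sqrt(90) = 9.486833, (4, 8)->(-7, 3): sqrt(146) = 12.083046, (-7, 3)->(-4, -2): sqrt(34) = 5.830952
Sum = 44.930795
Perimeter = 44.9308

44.9308


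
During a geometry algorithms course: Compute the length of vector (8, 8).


|u| = sqrt(8^2 + 8^2) = sqrt(128) = 11.3137

11.3137


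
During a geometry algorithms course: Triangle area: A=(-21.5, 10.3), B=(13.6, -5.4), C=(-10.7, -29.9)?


Area = |x_A(y_B-y_C) + x_B(y_C-y_A) + x_C(y_A-y_B)|/2
= |(-526.75) + (-546.72) + (-167.99)|/2
= 1241.46/2 = 620.73

620.73


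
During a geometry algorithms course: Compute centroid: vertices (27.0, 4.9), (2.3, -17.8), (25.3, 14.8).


Centroid = ((x_A+x_B+x_C)/3, (y_A+y_B+y_C)/3)
= ((27+2.3+25.3)/3, (4.9+(-17.8)+14.8)/3)
= (18.2, 0.6333)

(18.2, 0.6333)


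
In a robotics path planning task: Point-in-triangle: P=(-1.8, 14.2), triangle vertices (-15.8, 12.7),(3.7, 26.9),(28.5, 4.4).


Cross products: AB x AP = -169.55, BC x BP = -438.71, CA x CP = -182.65
All same sign? yes

Yes, inside


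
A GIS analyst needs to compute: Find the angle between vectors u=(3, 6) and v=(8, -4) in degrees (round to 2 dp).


u.v = 0, |u| = sqrt(45) = 6.7082, |v| = sqrt(80) = 8.9443
cos(theta) = u.v/(|u||v|) = 0/sqrt(3600) = 0
theta = acos(0) = 90 degrees

90 degrees


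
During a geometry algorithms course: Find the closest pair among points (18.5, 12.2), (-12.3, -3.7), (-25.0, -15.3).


d(P0,P1) = 34.6619, d(P0,P2) = 51.4636, d(P1,P2) = 17.2003
Closest: P1 and P2

Closest pair: (-12.3, -3.7) and (-25.0, -15.3), distance = 17.2003


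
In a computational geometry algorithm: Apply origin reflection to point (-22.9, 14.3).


Reflection over origin: (x,y) -> (-x,-y)
(-22.9, 14.3) -> (22.9, -14.3)

(22.9, -14.3)


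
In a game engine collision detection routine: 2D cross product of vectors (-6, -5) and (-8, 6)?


u x v = u_x*v_y - u_y*v_x = (-6)*6 - (-5)*(-8)
= (-36) - 40 = -76

-76


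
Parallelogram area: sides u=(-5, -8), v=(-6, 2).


|u x v| = |(-5)*2 - (-8)*(-6)|
= |(-10) - 48| = 58

58


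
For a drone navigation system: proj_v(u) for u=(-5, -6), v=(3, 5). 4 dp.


u.v = -45, |v| = sqrt(34) = 5.831
Scalar projection = u.v / |v| = -45 / sqrt(34) = -7.7174

-7.7174


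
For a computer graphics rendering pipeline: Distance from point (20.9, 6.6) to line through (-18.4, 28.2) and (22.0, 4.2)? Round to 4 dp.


|cross product| = 70.56
|line direction| = sqrt(2208.16) = 46.9911
Distance = 70.56/sqrt(2208.16) = 1.5016

1.5016


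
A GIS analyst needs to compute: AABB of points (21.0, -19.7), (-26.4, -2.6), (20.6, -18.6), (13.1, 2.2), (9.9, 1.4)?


x range: [-26.4, 21]
y range: [-19.7, 2.2]
Bounding box: (-26.4,-19.7) to (21,2.2)

(-26.4,-19.7) to (21,2.2)


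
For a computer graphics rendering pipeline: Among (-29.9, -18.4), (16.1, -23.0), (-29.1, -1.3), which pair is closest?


d(P0,P1) = 46.2294, d(P0,P2) = 17.1187, d(P1,P2) = 50.1391
Closest: P0 and P2

Closest pair: (-29.9, -18.4) and (-29.1, -1.3), distance = 17.1187


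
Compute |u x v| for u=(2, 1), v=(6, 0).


|u x v| = |2*0 - 1*6|
= |0 - 6| = 6

6


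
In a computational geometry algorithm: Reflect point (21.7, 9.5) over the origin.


Reflection over origin: (x,y) -> (-x,-y)
(21.7, 9.5) -> (-21.7, -9.5)

(-21.7, -9.5)


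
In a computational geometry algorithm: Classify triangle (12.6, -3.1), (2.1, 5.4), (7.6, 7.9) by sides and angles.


Side lengths squared: AB^2=182.5, BC^2=36.5, CA^2=146
Sorted: [36.5, 146, 182.5]
By sides: Scalene, By angles: Right

Scalene, Right


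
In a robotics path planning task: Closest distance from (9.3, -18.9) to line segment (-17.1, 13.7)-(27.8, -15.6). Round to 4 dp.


Project P onto AB: t = 0.7447 (clamped to [0,1])
Closest point on segment: (16.3355, -8.1187)
Distance: 12.8738

12.8738


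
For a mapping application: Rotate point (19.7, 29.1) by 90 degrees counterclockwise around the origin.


90° CCW: (x,y) -> (-y, x)
(19.7,29.1) -> (-29.1, 19.7)

(-29.1, 19.7)


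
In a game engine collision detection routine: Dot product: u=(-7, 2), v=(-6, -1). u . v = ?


u . v = u_x*v_x + u_y*v_y = (-7)*(-6) + 2*(-1)
= 42 + (-2) = 40

40


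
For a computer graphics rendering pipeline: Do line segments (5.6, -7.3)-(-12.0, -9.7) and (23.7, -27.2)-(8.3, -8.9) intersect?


Cross products: d1=24.77, d2=383.81, d3=393.68, d4=34.64
d1*d2 < 0 and d3*d4 < 0? no

No, they don't intersect


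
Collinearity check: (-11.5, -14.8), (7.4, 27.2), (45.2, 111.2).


Cross product: (7.4-(-11.5))*(111.2-(-14.8)) - (27.2-(-14.8))*(45.2-(-11.5))
= 0

Yes, collinear


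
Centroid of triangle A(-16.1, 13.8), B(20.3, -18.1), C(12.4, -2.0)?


Centroid = ((x_A+x_B+x_C)/3, (y_A+y_B+y_C)/3)
= (((-16.1)+20.3+12.4)/3, (13.8+(-18.1)+(-2))/3)
= (5.5333, -2.1)

(5.5333, -2.1)


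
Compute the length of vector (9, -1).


|u| = sqrt(9^2 + (-1)^2) = sqrt(82) = 9.0554

9.0554


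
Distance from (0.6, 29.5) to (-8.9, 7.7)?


dx=-9.5, dy=-21.8
d^2 = (-9.5)^2 + (-21.8)^2 = 565.49
d = sqrt(565.49) = 23.78

23.78


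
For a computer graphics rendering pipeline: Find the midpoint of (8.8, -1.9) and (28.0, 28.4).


M = ((8.8+28)/2, ((-1.9)+28.4)/2)
= (18.4, 13.25)

(18.4, 13.25)


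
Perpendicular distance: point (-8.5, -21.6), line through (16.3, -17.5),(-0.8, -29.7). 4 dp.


|cross product| = 232.45
|line direction| = sqrt(441.25) = 21.006
Distance = 232.45/sqrt(441.25) = 11.0659

11.0659


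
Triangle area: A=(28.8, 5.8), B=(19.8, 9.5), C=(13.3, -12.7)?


Area = |x_A(y_B-y_C) + x_B(y_C-y_A) + x_C(y_A-y_B)|/2
= |639.36 + (-366.3) + (-49.21)|/2
= 223.85/2 = 111.925

111.925


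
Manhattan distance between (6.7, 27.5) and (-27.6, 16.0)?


|6.7-(-27.6)| + |27.5-16| = 34.3 + 11.5 = 45.8

45.8


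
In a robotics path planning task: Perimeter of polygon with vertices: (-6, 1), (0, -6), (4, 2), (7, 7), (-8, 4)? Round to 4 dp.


Sides: (-6, 1)->(0, -6): sqrt(85) = 9.219544, (0, -6)->(4, 2): sqrt(80) = 8.944272, (4, 2)->(7, 7): sqrt(34) = 5.830952, (7, 7)->(-8, 4): sqrt(234) = 15.297059, (-8, 4)->(-6, 1): sqrt(13) = 3.605551
Sum = 42.897378
Perimeter = 42.8974

42.8974


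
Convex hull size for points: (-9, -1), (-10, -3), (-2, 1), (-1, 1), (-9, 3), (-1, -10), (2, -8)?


Convex hull vertices (CCW): (-10, -3), (-1, -10), (2, -8), (-1, 1), (-9, 3)
Count = 5

5


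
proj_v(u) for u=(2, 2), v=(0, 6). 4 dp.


u.v = 12, |v| = sqrt(36) = 6
Scalar projection = u.v / |v| = 12 / sqrt(36) = 2

2


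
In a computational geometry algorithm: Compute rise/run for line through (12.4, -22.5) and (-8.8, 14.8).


slope = (y2-y1)/(x2-x1) = (14.8-(-22.5))/((-8.8)-12.4) = 37.3/(-21.2) = -1.7594

-1.7594


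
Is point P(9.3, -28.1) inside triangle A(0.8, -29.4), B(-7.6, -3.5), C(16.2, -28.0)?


Cross products: AB x AP = -231.07, BC x BP = -171.43, CA x CP = -8.12
All same sign? yes

Yes, inside


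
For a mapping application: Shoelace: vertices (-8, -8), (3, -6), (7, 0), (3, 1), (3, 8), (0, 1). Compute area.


Shoelace sum: ((-8)*(-6) - 3*(-8)) + (3*0 - 7*(-6)) + (7*1 - 3*0) + (3*8 - 3*1) + (3*1 - 0*8) + (0*(-8) - (-8)*1)
= 153
Area = |153|/2 = 76.5

76.5


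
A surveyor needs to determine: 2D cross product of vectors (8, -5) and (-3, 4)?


u x v = u_x*v_y - u_y*v_x = 8*4 - (-5)*(-3)
= 32 - 15 = 17

17


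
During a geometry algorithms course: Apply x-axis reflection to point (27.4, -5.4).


Reflection over x-axis: (x,y) -> (x,-y)
(27.4, -5.4) -> (27.4, 5.4)

(27.4, 5.4)


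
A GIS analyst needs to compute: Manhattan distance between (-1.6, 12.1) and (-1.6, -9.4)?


|(-1.6)-(-1.6)| + |12.1-(-9.4)| = 0 + 21.5 = 21.5

21.5


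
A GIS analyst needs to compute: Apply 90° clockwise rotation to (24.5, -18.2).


90° CW: (x,y) -> (y, -x)
(24.5,-18.2) -> (-18.2, -24.5)

(-18.2, -24.5)


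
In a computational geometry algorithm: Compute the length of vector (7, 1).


|u| = sqrt(7^2 + 1^2) = sqrt(50) = 7.0711

7.0711


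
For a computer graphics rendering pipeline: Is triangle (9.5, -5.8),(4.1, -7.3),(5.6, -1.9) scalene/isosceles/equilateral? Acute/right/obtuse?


Side lengths squared: AB^2=31.41, BC^2=31.41, CA^2=30.42
Sorted: [30.42, 31.41, 31.41]
By sides: Isosceles, By angles: Acute

Isosceles, Acute


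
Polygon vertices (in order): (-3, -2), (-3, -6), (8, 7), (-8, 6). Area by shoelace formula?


Shoelace sum: ((-3)*(-6) - (-3)*(-2)) + ((-3)*7 - 8*(-6)) + (8*6 - (-8)*7) + ((-8)*(-2) - (-3)*6)
= 177
Area = |177|/2 = 88.5

88.5


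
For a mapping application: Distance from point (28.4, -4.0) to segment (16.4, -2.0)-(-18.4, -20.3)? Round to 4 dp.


Project P onto AB: t = 0 (clamped to [0,1])
Closest point on segment: (16.4, -2)
Distance: 12.1655

12.1655


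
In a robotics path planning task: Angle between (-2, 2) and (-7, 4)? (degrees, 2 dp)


u.v = 22, |u| = sqrt(8) = 2.8284, |v| = sqrt(65) = 8.0623
cos(theta) = u.v/(|u||v|) = 22/sqrt(520) = 0.964764
theta = acos(0.964764) = 15.26 degrees

15.26 degrees


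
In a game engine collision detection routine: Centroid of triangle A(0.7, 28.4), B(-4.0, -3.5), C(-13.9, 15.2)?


Centroid = ((x_A+x_B+x_C)/3, (y_A+y_B+y_C)/3)
= ((0.7+(-4)+(-13.9))/3, (28.4+(-3.5)+15.2)/3)
= (-5.7333, 13.3667)

(-5.7333, 13.3667)


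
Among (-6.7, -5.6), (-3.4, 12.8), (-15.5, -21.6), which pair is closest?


d(P0,P1) = 18.6936, d(P0,P2) = 18.2603, d(P1,P2) = 36.466
Closest: P0 and P2

Closest pair: (-6.7, -5.6) and (-15.5, -21.6), distance = 18.2603


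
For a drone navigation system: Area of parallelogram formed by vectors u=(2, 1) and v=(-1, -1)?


|u x v| = |2*(-1) - 1*(-1)|
= |(-2) - (-1)| = 1

1


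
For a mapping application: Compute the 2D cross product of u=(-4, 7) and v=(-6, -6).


u x v = u_x*v_y - u_y*v_x = (-4)*(-6) - 7*(-6)
= 24 - (-42) = 66

66


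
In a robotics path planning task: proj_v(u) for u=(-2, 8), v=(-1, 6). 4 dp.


u.v = 50, |v| = sqrt(37) = 6.0828
Scalar projection = u.v / |v| = 50 / sqrt(37) = 8.2199

8.2199


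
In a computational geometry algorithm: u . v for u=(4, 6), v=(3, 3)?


u . v = u_x*v_x + u_y*v_y = 4*3 + 6*3
= 12 + 18 = 30

30


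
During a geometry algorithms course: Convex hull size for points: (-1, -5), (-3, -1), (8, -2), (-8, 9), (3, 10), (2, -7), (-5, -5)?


Convex hull vertices (CCW): (-8, 9), (-5, -5), (2, -7), (8, -2), (3, 10)
Count = 5

5


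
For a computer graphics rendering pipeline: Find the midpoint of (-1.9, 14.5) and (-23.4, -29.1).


M = (((-1.9)+(-23.4))/2, (14.5+(-29.1))/2)
= (-12.65, -7.3)

(-12.65, -7.3)


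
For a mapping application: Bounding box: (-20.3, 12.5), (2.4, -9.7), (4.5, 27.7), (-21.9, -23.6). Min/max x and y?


x range: [-21.9, 4.5]
y range: [-23.6, 27.7]
Bounding box: (-21.9,-23.6) to (4.5,27.7)

(-21.9,-23.6) to (4.5,27.7)


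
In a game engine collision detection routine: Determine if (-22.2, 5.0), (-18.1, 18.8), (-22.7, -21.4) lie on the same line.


Cross product: ((-18.1)-(-22.2))*((-21.4)-5) - (18.8-5)*((-22.7)-(-22.2))
= -101.34

No, not collinear


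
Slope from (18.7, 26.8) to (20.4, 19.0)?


slope = (y2-y1)/(x2-x1) = (19-26.8)/(20.4-18.7) = (-7.8)/1.7 = -4.5882

-4.5882


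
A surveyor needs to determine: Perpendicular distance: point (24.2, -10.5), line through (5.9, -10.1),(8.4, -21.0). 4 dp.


|cross product| = 198.47
|line direction| = sqrt(125.06) = 11.183
Distance = 198.47/sqrt(125.06) = 17.7474

17.7474


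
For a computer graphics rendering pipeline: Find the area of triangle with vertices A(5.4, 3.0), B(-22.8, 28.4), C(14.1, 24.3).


Area = |x_A(y_B-y_C) + x_B(y_C-y_A) + x_C(y_A-y_B)|/2
= |22.14 + (-485.64) + (-358.14)|/2
= 821.64/2 = 410.82

410.82


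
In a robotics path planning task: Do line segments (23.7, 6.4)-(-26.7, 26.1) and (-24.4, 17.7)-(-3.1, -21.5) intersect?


Cross products: d1=1644.83, d2=88.76, d3=378.05, d4=1934.12
d1*d2 < 0 and d3*d4 < 0? no

No, they don't intersect


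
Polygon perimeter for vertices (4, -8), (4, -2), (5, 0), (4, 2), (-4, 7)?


Sides: (4, -8)->(4, -2): sqrt(36) = 6, (4, -2)->(5, 0): sqrt(5) = 2.236068, (5, 0)->(4, 2): sqrt(5) = 2.236068, (4, 2)->(-4, 7): sqrt(89) = 9.433981, (-4, 7)->(4, -8): sqrt(289) = 17
Sum = 36.906117
Perimeter = 36.9061

36.9061


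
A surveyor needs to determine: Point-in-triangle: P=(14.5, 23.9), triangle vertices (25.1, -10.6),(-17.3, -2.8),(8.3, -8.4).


Cross products: AB x AP = -1380.12, BC x BP = 861.6, CA x CP = 556.28
All same sign? no

No, outside


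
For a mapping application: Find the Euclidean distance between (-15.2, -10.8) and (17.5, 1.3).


dx=32.7, dy=12.1
d^2 = 32.7^2 + 12.1^2 = 1215.7
d = sqrt(1215.7) = 34.8669

34.8669


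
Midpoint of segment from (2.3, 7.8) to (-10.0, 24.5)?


M = ((2.3+(-10))/2, (7.8+24.5)/2)
= (-3.85, 16.15)

(-3.85, 16.15)


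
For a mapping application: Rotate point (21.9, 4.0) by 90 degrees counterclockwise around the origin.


90° CCW: (x,y) -> (-y, x)
(21.9,4) -> (-4, 21.9)

(-4, 21.9)


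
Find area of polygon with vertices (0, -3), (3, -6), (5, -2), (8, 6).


Shoelace sum: (0*(-6) - 3*(-3)) + (3*(-2) - 5*(-6)) + (5*6 - 8*(-2)) + (8*(-3) - 0*6)
= 55
Area = |55|/2 = 27.5

27.5


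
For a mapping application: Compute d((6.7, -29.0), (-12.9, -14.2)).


dx=-19.6, dy=14.8
d^2 = (-19.6)^2 + 14.8^2 = 603.2
d = sqrt(603.2) = 24.5601

24.5601


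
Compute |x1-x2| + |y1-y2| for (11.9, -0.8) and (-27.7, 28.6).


|11.9-(-27.7)| + |(-0.8)-28.6| = 39.6 + 29.4 = 69

69


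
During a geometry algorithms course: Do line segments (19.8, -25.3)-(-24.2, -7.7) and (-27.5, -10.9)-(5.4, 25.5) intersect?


Cross products: d1=-2195.48, d2=-14.84, d3=198.88, d4=-1981.76
d1*d2 < 0 and d3*d4 < 0? no

No, they don't intersect


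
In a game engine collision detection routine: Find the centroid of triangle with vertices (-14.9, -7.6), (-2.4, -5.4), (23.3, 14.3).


Centroid = ((x_A+x_B+x_C)/3, (y_A+y_B+y_C)/3)
= (((-14.9)+(-2.4)+23.3)/3, ((-7.6)+(-5.4)+14.3)/3)
= (2, 0.4333)

(2, 0.4333)


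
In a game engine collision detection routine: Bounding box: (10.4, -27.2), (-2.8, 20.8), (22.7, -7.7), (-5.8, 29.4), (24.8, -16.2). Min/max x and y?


x range: [-5.8, 24.8]
y range: [-27.2, 29.4]
Bounding box: (-5.8,-27.2) to (24.8,29.4)

(-5.8,-27.2) to (24.8,29.4)


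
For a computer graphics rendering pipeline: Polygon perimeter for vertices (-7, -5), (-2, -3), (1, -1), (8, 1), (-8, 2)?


Sides: (-7, -5)->(-2, -3): sqrt(29) = 5.385165, (-2, -3)->(1, -1): sqrt(13) = 3.605551, (1, -1)->(8, 1): sqrt(53) = 7.28011, (8, 1)->(-8, 2): sqrt(257) = 16.03122, (-8, 2)->(-7, -5): sqrt(50) = 7.071068
Sum = 39.373114
Perimeter = 39.3731

39.3731


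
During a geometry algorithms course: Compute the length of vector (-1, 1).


|u| = sqrt((-1)^2 + 1^2) = sqrt(2) = 1.4142

1.4142


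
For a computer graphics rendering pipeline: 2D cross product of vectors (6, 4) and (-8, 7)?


u x v = u_x*v_y - u_y*v_x = 6*7 - 4*(-8)
= 42 - (-32) = 74

74


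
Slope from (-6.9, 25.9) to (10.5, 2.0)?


slope = (y2-y1)/(x2-x1) = (2-25.9)/(10.5-(-6.9)) = (-23.9)/17.4 = -1.3736

-1.3736


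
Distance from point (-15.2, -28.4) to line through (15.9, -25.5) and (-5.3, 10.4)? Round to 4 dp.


|cross product| = 1177.97
|line direction| = sqrt(1738.25) = 41.6923
Distance = 1177.97/sqrt(1738.25) = 28.2539

28.2539


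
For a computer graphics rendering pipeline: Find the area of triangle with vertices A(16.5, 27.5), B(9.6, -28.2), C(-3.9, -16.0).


Area = |x_A(y_B-y_C) + x_B(y_C-y_A) + x_C(y_A-y_B)|/2
= |(-201.3) + (-417.6) + (-217.23)|/2
= 836.13/2 = 418.065

418.065


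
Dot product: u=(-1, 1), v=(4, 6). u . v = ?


u . v = u_x*v_x + u_y*v_y = (-1)*4 + 1*6
= (-4) + 6 = 2

2


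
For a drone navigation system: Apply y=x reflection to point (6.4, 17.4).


Reflection over y=x: (x,y) -> (y,x)
(6.4, 17.4) -> (17.4, 6.4)

(17.4, 6.4)


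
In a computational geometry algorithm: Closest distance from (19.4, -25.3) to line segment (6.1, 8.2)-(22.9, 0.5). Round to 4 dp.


Project P onto AB: t = 1 (clamped to [0,1])
Closest point on segment: (22.9, 0.5)
Distance: 26.0363

26.0363


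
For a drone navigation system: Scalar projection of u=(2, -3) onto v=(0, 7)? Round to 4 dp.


u.v = -21, |v| = sqrt(49) = 7
Scalar projection = u.v / |v| = -21 / sqrt(49) = -3

-3


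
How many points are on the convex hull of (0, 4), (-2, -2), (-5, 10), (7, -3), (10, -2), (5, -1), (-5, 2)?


Convex hull vertices (CCW): (-5, 2), (-2, -2), (7, -3), (10, -2), (-5, 10)
Count = 5

5


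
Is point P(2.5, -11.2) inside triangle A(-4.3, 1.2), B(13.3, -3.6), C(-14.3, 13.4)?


Cross products: AB x AP = -185.6, BC x BP = 393.36, CA x CP = -41.04
All same sign? no

No, outside


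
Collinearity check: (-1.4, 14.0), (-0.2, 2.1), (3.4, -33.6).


Cross product: ((-0.2)-(-1.4))*((-33.6)-14) - (2.1-14)*(3.4-(-1.4))
= 0

Yes, collinear


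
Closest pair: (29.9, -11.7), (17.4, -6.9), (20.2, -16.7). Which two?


d(P0,P1) = 13.3899, d(P0,P2) = 10.9128, d(P1,P2) = 10.1922
Closest: P1 and P2

Closest pair: (17.4, -6.9) and (20.2, -16.7), distance = 10.1922


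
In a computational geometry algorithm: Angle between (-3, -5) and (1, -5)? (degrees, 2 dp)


u.v = 22, |u| = sqrt(34) = 5.831, |v| = sqrt(26) = 5.099
cos(theta) = u.v/(|u||v|) = 22/sqrt(884) = 0.73994
theta = acos(0.73994) = 42.27 degrees

42.27 degrees


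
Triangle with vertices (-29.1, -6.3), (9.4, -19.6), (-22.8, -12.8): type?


Side lengths squared: AB^2=1659.14, BC^2=1083.08, CA^2=81.94
Sorted: [81.94, 1083.08, 1659.14]
By sides: Scalene, By angles: Obtuse

Scalene, Obtuse


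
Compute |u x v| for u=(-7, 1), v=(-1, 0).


|u x v| = |(-7)*0 - 1*(-1)|
= |0 - (-1)| = 1

1


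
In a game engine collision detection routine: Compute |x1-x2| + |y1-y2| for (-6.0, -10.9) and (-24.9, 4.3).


|(-6)-(-24.9)| + |(-10.9)-4.3| = 18.9 + 15.2 = 34.1

34.1


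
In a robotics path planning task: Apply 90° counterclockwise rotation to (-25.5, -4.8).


90° CCW: (x,y) -> (-y, x)
(-25.5,-4.8) -> (4.8, -25.5)

(4.8, -25.5)


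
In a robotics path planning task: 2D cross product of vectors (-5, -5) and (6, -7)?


u x v = u_x*v_y - u_y*v_x = (-5)*(-7) - (-5)*6
= 35 - (-30) = 65

65


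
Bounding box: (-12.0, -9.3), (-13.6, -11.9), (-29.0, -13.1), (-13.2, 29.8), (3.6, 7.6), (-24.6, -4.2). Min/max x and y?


x range: [-29, 3.6]
y range: [-13.1, 29.8]
Bounding box: (-29,-13.1) to (3.6,29.8)

(-29,-13.1) to (3.6,29.8)


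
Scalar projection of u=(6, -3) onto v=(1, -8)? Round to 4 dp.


u.v = 30, |v| = sqrt(65) = 8.0623
Scalar projection = u.v / |v| = 30 / sqrt(65) = 3.721

3.721


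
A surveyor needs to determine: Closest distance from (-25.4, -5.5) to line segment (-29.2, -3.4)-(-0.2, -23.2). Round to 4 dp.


Project P onto AB: t = 0.1231 (clamped to [0,1])
Closest point on segment: (-25.6303, -5.8373)
Distance: 0.4084

0.4084


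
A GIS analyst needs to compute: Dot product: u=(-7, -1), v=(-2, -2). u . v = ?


u . v = u_x*v_x + u_y*v_y = (-7)*(-2) + (-1)*(-2)
= 14 + 2 = 16

16


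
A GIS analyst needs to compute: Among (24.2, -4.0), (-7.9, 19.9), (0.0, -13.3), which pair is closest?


d(P0,P1) = 40.0202, d(P0,P2) = 25.9255, d(P1,P2) = 34.127
Closest: P0 and P2

Closest pair: (24.2, -4.0) and (0.0, -13.3), distance = 25.9255


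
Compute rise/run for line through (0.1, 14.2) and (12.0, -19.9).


slope = (y2-y1)/(x2-x1) = ((-19.9)-14.2)/(12-0.1) = (-34.1)/11.9 = -2.8655

-2.8655


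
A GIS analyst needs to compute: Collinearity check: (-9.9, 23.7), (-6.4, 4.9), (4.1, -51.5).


Cross product: ((-6.4)-(-9.9))*((-51.5)-23.7) - (4.9-23.7)*(4.1-(-9.9))
= 0

Yes, collinear


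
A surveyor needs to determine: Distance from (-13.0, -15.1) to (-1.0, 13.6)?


dx=12, dy=28.7
d^2 = 12^2 + 28.7^2 = 967.69
d = sqrt(967.69) = 31.1077

31.1077


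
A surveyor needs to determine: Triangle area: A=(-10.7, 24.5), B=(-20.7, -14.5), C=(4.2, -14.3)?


Area = |x_A(y_B-y_C) + x_B(y_C-y_A) + x_C(y_A-y_B)|/2
= |2.14 + 803.16 + 163.8|/2
= 969.1/2 = 484.55

484.55


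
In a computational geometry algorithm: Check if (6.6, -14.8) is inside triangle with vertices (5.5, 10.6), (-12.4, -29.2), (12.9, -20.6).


Cross products: AB x AP = 498.44, BC x BP = 200.92, CA x CP = 153.64
All same sign? yes

Yes, inside


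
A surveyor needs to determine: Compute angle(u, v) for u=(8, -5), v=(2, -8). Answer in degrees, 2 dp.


u.v = 56, |u| = sqrt(89) = 9.434, |v| = sqrt(68) = 8.2462
cos(theta) = u.v/(|u||v|) = 56/sqrt(6052) = 0.719844
theta = acos(0.719844) = 43.96 degrees

43.96 degrees


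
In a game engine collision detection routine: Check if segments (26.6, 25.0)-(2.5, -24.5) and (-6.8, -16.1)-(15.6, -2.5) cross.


Cross products: d1=466.4, d2=-314.64, d3=-662.79, d4=118.25
d1*d2 < 0 and d3*d4 < 0? yes

Yes, they intersect


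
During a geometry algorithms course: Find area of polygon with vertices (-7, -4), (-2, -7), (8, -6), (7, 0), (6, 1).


Shoelace sum: ((-7)*(-7) - (-2)*(-4)) + ((-2)*(-6) - 8*(-7)) + (8*0 - 7*(-6)) + (7*1 - 6*0) + (6*(-4) - (-7)*1)
= 141
Area = |141|/2 = 70.5

70.5


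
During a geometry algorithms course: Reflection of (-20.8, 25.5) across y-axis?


Reflection over y-axis: (x,y) -> (-x,y)
(-20.8, 25.5) -> (20.8, 25.5)

(20.8, 25.5)


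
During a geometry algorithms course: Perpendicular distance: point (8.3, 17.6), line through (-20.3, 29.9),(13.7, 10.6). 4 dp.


|cross product| = 133.78
|line direction| = sqrt(1528.49) = 39.0959
Distance = 133.78/sqrt(1528.49) = 3.4218

3.4218


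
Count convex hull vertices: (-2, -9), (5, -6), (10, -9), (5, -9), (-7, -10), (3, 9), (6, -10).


Convex hull vertices (CCW): (-7, -10), (6, -10), (10, -9), (3, 9)
Count = 4

4


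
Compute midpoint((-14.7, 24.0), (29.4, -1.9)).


M = (((-14.7)+29.4)/2, (24+(-1.9))/2)
= (7.35, 11.05)

(7.35, 11.05)


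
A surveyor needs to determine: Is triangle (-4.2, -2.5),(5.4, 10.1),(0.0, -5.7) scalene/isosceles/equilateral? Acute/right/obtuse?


Side lengths squared: AB^2=250.92, BC^2=278.8, CA^2=27.88
Sorted: [27.88, 250.92, 278.8]
By sides: Scalene, By angles: Right

Scalene, Right


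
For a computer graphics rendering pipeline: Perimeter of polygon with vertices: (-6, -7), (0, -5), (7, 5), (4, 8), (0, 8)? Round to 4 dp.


Sides: (-6, -7)->(0, -5): sqrt(40) = 6.324555, (0, -5)->(7, 5): sqrt(149) = 12.206556, (7, 5)->(4, 8): sqrt(18) = 4.242641, (4, 8)->(0, 8): sqrt(16) = 4, (0, 8)->(-6, -7): sqrt(261) = 16.155494
Sum = 42.929246
Perimeter = 42.9292

42.9292


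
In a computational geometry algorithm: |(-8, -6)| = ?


|u| = sqrt((-8)^2 + (-6)^2) = sqrt(100) = 10

10


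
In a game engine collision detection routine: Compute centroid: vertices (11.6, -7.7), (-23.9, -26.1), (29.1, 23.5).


Centroid = ((x_A+x_B+x_C)/3, (y_A+y_B+y_C)/3)
= ((11.6+(-23.9)+29.1)/3, ((-7.7)+(-26.1)+23.5)/3)
= (5.6, -3.4333)

(5.6, -3.4333)


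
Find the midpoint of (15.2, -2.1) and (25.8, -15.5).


M = ((15.2+25.8)/2, ((-2.1)+(-15.5))/2)
= (20.5, -8.8)

(20.5, -8.8)


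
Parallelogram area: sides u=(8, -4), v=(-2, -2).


|u x v| = |8*(-2) - (-4)*(-2)|
= |(-16) - 8| = 24

24


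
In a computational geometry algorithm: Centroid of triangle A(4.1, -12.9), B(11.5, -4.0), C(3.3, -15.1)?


Centroid = ((x_A+x_B+x_C)/3, (y_A+y_B+y_C)/3)
= ((4.1+11.5+3.3)/3, ((-12.9)+(-4)+(-15.1))/3)
= (6.3, -10.6667)

(6.3, -10.6667)


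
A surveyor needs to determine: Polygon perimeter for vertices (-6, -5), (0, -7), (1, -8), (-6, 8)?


Sides: (-6, -5)->(0, -7): sqrt(40) = 6.324555, (0, -7)->(1, -8): sqrt(2) = 1.414214, (1, -8)->(-6, 8): sqrt(305) = 17.464249, (-6, 8)->(-6, -5): sqrt(169) = 13
Sum = 38.203018
Perimeter = 38.203

38.203


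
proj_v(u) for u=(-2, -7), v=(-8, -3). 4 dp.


u.v = 37, |v| = sqrt(73) = 8.544
Scalar projection = u.v / |v| = 37 / sqrt(73) = 4.3305

4.3305


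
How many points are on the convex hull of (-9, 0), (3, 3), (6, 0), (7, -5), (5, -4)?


Convex hull vertices (CCW): (-9, 0), (7, -5), (6, 0), (3, 3)
Count = 4

4


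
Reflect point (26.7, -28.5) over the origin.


Reflection over origin: (x,y) -> (-x,-y)
(26.7, -28.5) -> (-26.7, 28.5)

(-26.7, 28.5)


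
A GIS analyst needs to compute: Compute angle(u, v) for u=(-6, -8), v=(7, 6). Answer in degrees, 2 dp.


u.v = -90, |u| = sqrt(100) = 10, |v| = sqrt(85) = 9.2195
cos(theta) = u.v/(|u||v|) = -90/sqrt(8500) = -0.976187
theta = acos(-0.976187) = 167.47 degrees

167.47 degrees


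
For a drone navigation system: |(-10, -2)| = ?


|u| = sqrt((-10)^2 + (-2)^2) = sqrt(104) = 10.198

10.198


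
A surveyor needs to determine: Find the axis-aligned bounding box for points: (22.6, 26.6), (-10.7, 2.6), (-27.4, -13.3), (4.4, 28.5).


x range: [-27.4, 22.6]
y range: [-13.3, 28.5]
Bounding box: (-27.4,-13.3) to (22.6,28.5)

(-27.4,-13.3) to (22.6,28.5)


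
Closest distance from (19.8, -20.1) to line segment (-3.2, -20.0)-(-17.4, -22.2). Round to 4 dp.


Project P onto AB: t = 0 (clamped to [0,1])
Closest point on segment: (-3.2, -20)
Distance: 23.0002

23.0002


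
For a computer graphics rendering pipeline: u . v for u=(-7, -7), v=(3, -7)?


u . v = u_x*v_x + u_y*v_y = (-7)*3 + (-7)*(-7)
= (-21) + 49 = 28

28


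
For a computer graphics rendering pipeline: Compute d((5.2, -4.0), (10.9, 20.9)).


dx=5.7, dy=24.9
d^2 = 5.7^2 + 24.9^2 = 652.5
d = sqrt(652.5) = 25.5441

25.5441


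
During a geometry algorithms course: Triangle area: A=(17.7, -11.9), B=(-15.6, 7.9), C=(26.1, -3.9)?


Area = |x_A(y_B-y_C) + x_B(y_C-y_A) + x_C(y_A-y_B)|/2
= |208.86 + (-124.8) + (-516.78)|/2
= 432.72/2 = 216.36

216.36


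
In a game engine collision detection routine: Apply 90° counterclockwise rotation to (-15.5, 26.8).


90° CCW: (x,y) -> (-y, x)
(-15.5,26.8) -> (-26.8, -15.5)

(-26.8, -15.5)


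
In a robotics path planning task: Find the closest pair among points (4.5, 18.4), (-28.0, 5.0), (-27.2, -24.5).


d(P0,P1) = 35.1541, d(P0,P2) = 53.3414, d(P1,P2) = 29.5108
Closest: P1 and P2

Closest pair: (-28.0, 5.0) and (-27.2, -24.5), distance = 29.5108


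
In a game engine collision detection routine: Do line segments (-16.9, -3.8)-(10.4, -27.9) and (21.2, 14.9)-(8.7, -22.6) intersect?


Cross products: d1=-1195, d2=130, d3=1428.72, d4=103.72
d1*d2 < 0 and d3*d4 < 0? no

No, they don't intersect


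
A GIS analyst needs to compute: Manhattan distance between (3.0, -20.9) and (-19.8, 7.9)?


|3-(-19.8)| + |(-20.9)-7.9| = 22.8 + 28.8 = 51.6

51.6


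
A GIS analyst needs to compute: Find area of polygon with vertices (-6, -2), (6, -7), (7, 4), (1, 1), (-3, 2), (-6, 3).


Shoelace sum: ((-6)*(-7) - 6*(-2)) + (6*4 - 7*(-7)) + (7*1 - 1*4) + (1*2 - (-3)*1) + ((-3)*3 - (-6)*2) + ((-6)*(-2) - (-6)*3)
= 168
Area = |168|/2 = 84

84


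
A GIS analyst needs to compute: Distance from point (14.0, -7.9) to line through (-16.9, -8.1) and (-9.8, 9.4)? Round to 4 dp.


|cross product| = 539.33
|line direction| = sqrt(356.66) = 18.8854
Distance = 539.33/sqrt(356.66) = 28.558

28.558


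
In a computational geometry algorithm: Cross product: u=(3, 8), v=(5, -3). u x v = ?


u x v = u_x*v_y - u_y*v_x = 3*(-3) - 8*5
= (-9) - 40 = -49

-49


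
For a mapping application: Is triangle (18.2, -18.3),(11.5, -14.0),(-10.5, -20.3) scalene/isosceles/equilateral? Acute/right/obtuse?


Side lengths squared: AB^2=63.38, BC^2=523.69, CA^2=827.69
Sorted: [63.38, 523.69, 827.69]
By sides: Scalene, By angles: Obtuse

Scalene, Obtuse


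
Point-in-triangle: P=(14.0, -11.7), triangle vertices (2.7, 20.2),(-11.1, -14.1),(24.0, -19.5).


Cross products: AB x AP = 827.81, BC x BP = 219.78, CA x CP = 230.86
All same sign? yes

Yes, inside


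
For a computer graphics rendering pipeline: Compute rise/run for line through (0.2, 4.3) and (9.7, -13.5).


slope = (y2-y1)/(x2-x1) = ((-13.5)-4.3)/(9.7-0.2) = (-17.8)/9.5 = -1.8737

-1.8737


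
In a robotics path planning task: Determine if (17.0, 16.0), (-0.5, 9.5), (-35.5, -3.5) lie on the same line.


Cross product: ((-0.5)-17)*((-3.5)-16) - (9.5-16)*((-35.5)-17)
= 0

Yes, collinear


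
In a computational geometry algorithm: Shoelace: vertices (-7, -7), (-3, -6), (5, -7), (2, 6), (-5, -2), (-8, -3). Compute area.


Shoelace sum: ((-7)*(-6) - (-3)*(-7)) + ((-3)*(-7) - 5*(-6)) + (5*6 - 2*(-7)) + (2*(-2) - (-5)*6) + ((-5)*(-3) - (-8)*(-2)) + ((-8)*(-7) - (-7)*(-3))
= 176
Area = |176|/2 = 88

88


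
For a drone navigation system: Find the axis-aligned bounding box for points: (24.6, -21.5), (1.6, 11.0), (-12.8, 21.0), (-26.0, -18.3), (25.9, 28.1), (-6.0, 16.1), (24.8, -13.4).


x range: [-26, 25.9]
y range: [-21.5, 28.1]
Bounding box: (-26,-21.5) to (25.9,28.1)

(-26,-21.5) to (25.9,28.1)


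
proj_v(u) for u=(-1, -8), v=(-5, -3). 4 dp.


u.v = 29, |v| = sqrt(34) = 5.831
Scalar projection = u.v / |v| = 29 / sqrt(34) = 4.9735

4.9735


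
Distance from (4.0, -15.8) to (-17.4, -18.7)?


dx=-21.4, dy=-2.9
d^2 = (-21.4)^2 + (-2.9)^2 = 466.37
d = sqrt(466.37) = 21.5956

21.5956


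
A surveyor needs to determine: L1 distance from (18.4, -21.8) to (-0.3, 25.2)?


|18.4-(-0.3)| + |(-21.8)-25.2| = 18.7 + 47 = 65.7

65.7


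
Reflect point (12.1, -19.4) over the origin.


Reflection over origin: (x,y) -> (-x,-y)
(12.1, -19.4) -> (-12.1, 19.4)

(-12.1, 19.4)


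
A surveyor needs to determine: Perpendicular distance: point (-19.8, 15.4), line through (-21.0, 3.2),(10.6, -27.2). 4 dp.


|cross product| = 422
|line direction| = sqrt(1922.72) = 43.8488
Distance = 422/sqrt(1922.72) = 9.624

9.624


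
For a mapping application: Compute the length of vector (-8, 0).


|u| = sqrt((-8)^2 + 0^2) = sqrt(64) = 8

8


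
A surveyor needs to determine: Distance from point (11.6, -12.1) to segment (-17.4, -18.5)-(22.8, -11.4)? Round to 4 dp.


Project P onto AB: t = 0.7268 (clamped to [0,1])
Closest point on segment: (11.8189, -13.3394)
Distance: 1.2586

1.2586


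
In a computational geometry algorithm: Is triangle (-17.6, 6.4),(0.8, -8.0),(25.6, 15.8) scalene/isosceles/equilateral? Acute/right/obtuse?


Side lengths squared: AB^2=545.92, BC^2=1181.48, CA^2=1954.6
Sorted: [545.92, 1181.48, 1954.6]
By sides: Scalene, By angles: Obtuse

Scalene, Obtuse


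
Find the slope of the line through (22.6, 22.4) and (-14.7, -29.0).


slope = (y2-y1)/(x2-x1) = ((-29)-22.4)/((-14.7)-22.6) = (-51.4)/(-37.3) = 1.378

1.378


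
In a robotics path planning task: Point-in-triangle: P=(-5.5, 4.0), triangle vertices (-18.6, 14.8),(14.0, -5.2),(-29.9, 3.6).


Cross products: AB x AP = -90.08, BC x BP = -232.28, CA x CP = -268.76
All same sign? yes

Yes, inside


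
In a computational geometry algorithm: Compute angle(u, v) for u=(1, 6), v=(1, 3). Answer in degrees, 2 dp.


u.v = 19, |u| = sqrt(37) = 6.0828, |v| = sqrt(10) = 3.1623
cos(theta) = u.v/(|u||v|) = 19/sqrt(370) = 0.987763
theta = acos(0.987763) = 8.97 degrees

8.97 degrees


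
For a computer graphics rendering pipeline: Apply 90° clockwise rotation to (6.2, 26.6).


90° CW: (x,y) -> (y, -x)
(6.2,26.6) -> (26.6, -6.2)

(26.6, -6.2)


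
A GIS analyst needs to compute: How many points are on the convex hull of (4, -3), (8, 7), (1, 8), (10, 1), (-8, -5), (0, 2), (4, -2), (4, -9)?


Convex hull vertices (CCW): (-8, -5), (4, -9), (10, 1), (8, 7), (1, 8)
Count = 5

5


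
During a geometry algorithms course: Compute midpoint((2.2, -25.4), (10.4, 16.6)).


M = ((2.2+10.4)/2, ((-25.4)+16.6)/2)
= (6.3, -4.4)

(6.3, -4.4)


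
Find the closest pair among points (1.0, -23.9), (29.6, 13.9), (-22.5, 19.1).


d(P0,P1) = 47.4004, d(P0,P2) = 49.0026, d(P1,P2) = 52.3589
Closest: P0 and P1

Closest pair: (1.0, -23.9) and (29.6, 13.9), distance = 47.4004


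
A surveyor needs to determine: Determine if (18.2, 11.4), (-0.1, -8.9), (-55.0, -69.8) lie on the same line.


Cross product: ((-0.1)-18.2)*((-69.8)-11.4) - ((-8.9)-11.4)*((-55)-18.2)
= 0

Yes, collinear


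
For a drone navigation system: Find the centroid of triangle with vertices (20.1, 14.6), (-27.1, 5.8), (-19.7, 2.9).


Centroid = ((x_A+x_B+x_C)/3, (y_A+y_B+y_C)/3)
= ((20.1+(-27.1)+(-19.7))/3, (14.6+5.8+2.9)/3)
= (-8.9, 7.7667)

(-8.9, 7.7667)


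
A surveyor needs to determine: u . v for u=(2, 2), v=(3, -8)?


u . v = u_x*v_x + u_y*v_y = 2*3 + 2*(-8)
= 6 + (-16) = -10

-10


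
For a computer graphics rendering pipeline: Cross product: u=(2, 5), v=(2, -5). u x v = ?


u x v = u_x*v_y - u_y*v_x = 2*(-5) - 5*2
= (-10) - 10 = -20

-20


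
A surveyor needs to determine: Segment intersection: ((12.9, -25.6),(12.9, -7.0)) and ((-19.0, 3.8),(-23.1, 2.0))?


Cross products: d1=177.96, d2=101.7, d3=593.34, d4=669.6
d1*d2 < 0 and d3*d4 < 0? no

No, they don't intersect


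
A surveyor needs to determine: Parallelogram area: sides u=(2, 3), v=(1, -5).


|u x v| = |2*(-5) - 3*1|
= |(-10) - 3| = 13

13


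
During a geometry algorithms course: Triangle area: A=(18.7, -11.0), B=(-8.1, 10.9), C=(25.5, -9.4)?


Area = |x_A(y_B-y_C) + x_B(y_C-y_A) + x_C(y_A-y_B)|/2
= |379.61 + (-12.96) + (-558.45)|/2
= 191.8/2 = 95.9

95.9


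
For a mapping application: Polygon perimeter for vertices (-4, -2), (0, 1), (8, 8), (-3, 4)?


Sides: (-4, -2)->(0, 1): sqrt(25) = 5, (0, 1)->(8, 8): sqrt(113) = 10.630146, (8, 8)->(-3, 4): sqrt(137) = 11.7047, (-3, 4)->(-4, -2): sqrt(37) = 6.082763
Sum = 33.417609
Perimeter = 33.4176

33.4176


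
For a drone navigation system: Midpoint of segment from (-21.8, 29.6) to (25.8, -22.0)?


M = (((-21.8)+25.8)/2, (29.6+(-22))/2)
= (2, 3.8)

(2, 3.8)


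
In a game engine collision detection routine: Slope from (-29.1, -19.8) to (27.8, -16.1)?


slope = (y2-y1)/(x2-x1) = ((-16.1)-(-19.8))/(27.8-(-29.1)) = 3.7/56.9 = 0.065

0.065


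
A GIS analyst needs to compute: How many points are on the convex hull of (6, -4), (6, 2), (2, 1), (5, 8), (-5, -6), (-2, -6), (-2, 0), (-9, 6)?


Convex hull vertices (CCW): (-9, 6), (-5, -6), (-2, -6), (6, -4), (6, 2), (5, 8)
Count = 6

6


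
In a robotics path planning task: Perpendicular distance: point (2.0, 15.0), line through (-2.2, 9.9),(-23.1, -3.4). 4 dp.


|cross product| = 50.73
|line direction| = sqrt(613.7) = 24.773
Distance = 50.73/sqrt(613.7) = 2.0478

2.0478


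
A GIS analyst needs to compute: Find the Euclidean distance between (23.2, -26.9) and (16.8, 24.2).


dx=-6.4, dy=51.1
d^2 = (-6.4)^2 + 51.1^2 = 2652.17
d = sqrt(2652.17) = 51.4992

51.4992


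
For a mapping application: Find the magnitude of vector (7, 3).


|u| = sqrt(7^2 + 3^2) = sqrt(58) = 7.6158

7.6158


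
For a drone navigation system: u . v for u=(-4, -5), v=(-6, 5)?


u . v = u_x*v_x + u_y*v_y = (-4)*(-6) + (-5)*5
= 24 + (-25) = -1

-1


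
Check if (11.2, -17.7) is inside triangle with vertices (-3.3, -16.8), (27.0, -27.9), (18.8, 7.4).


Cross products: AB x AP = 133.68, BC x BP = 474.1, CA x CP = 370.79
All same sign? yes

Yes, inside
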